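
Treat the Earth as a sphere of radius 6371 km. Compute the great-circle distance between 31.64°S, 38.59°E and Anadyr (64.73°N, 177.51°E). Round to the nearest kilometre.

Δλ = 177.51 − 38.59 = 138.92°.
Δφ = 64.73 − -31.64 = 96.37°.
a = sin²(Δφ/2) + cos φ₁ · cos φ₂ · sin²(Δλ/2) = 0.874167.
c = 2·atan2(√a, √(1−a)) = 2.41634 rad → d = 6371·c ≈ 15394.53 km.

15395 km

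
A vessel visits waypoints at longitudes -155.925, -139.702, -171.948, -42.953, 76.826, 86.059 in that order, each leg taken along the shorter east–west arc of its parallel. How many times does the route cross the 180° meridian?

0

Leg 1: -155.925° → -139.702°, shortest Δλ = 16.223° (east) — does not cross 180°.
Leg 2: -139.702° → -171.948°, shortest Δλ = -32.246° (west) — does not cross 180°.
Leg 3: -171.948° → -42.953°, shortest Δλ = 128.995° (east) — does not cross 180°.
Leg 4: -42.953° → +76.826°, shortest Δλ = 119.779° (east) — does not cross 180°.
Leg 5: +76.826° → +86.059°, shortest Δλ = 9.233° (east) — does not cross 180°.
Total crossings: 0.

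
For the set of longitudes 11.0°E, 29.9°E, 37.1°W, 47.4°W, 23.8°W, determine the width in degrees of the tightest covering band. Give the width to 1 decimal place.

Sort the longitudes: -47.4°, -37.1°, -23.8°, +11.0°, +29.9°.
Eastward gaps between consecutive values (wrapping around): 10.3°, 13.3°, 34.8°, 18.9°, 282.7°.
Largest gap = 282.7° ⇒ minimal covering band is its complement: 360° − 282.7° = 77.3°.
Band runs from -47.4° eastward to +29.9°.

77.3°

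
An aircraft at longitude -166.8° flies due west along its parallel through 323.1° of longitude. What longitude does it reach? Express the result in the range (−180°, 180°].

-129.9°

Start at -166.8°; shift −323.1° → -489.9°.
-489.9° lies outside (−180°, 180°]; add 360° → -129.9°.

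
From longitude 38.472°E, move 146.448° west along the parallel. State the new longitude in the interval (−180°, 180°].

Start at +38.472°; shift −146.448° → -107.976°.
-107.976° already lies in (−180°, 180°].

107.976°W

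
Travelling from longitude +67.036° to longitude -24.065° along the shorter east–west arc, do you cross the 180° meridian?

Signed shortest Δλ = ((-24.065 − 67.036 + 180) mod 360) − 180 = -91.101°.
Going west by 91.101° from +67.036° reaches -24.065° without touching 180°.

No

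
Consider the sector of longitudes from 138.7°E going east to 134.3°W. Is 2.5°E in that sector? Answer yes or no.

No

Band width going east from +138.7° to -134.3°: ((-134.3 − 138.7) mod 360) = 87.0°.
Offset of +2.5° east of the west edge: ((2.5 − 138.7) mod 360) = 223.8°.
223.8° > 87.0° ⇒ outside.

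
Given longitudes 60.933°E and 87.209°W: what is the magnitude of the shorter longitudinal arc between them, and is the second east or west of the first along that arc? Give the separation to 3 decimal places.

Raw difference: -87.209 − 60.933 = -148.142°.
Normalise into (−180°, 180°]: -148.142° stays -148.142°.
Negative ⇒ the second point lies to the west; separation 148.142°.

148.142° west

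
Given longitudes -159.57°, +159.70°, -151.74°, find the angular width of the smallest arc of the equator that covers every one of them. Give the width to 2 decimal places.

Sort the longitudes: -159.57°, -151.74°, +159.70°.
Eastward gaps between consecutive values (wrapping around): 7.83°, 311.44°, 40.73°.
Largest gap = 311.44° ⇒ minimal covering band is its complement: 360° − 311.44° = 48.56°.
Band runs from +159.70° eastward to -151.74°, crossing the antimeridian.

48.56°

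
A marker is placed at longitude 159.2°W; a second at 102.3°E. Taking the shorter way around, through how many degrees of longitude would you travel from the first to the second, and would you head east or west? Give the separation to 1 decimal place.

Raw difference: 102.3 − -159.2 = 261.5°.
Normalise into (−180°, 180°]: 261.5° − 360° = -98.5°.
Negative ⇒ the second point lies to the west; separation 98.5°.

98.5° west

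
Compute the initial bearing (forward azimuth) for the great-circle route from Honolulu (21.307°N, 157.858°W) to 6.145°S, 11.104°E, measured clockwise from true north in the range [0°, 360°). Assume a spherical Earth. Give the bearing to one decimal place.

36.8°

Δλ = 11.104 − -157.858 = 168.962°.
θ = atan2( sin Δλ · cos φ₂ , cos φ₁ · sin φ₂ − sin φ₁ · cos φ₂ · cos Δλ )
  = atan2(0.19036, 0.25487) = 36.756° → normalised to [0°, 360°): 36.756°.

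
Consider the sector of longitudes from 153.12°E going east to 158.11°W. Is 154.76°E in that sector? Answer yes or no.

Yes

Band width going east from +153.12° to -158.11°: ((-158.11 − 153.12) mod 360) = 48.77°.
Offset of +154.76° east of the west edge: ((154.76 − 153.12) mod 360) = 1.64°.
1.64° ≤ 48.77° ⇒ inside.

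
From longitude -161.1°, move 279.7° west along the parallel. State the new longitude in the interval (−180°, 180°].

Start at -161.1°; shift −279.7° → -440.8°.
-440.8° lies outside (−180°, 180°]; add 360° → -80.8°.

-80.8°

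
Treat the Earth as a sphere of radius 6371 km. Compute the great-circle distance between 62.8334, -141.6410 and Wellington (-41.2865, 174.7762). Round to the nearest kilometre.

12208 km

Δλ = 174.7762 − -141.6410 = 316.4172°; wrapped into (−180°, 180°]: -43.5828°.
Δφ = -41.2865 − 62.8334 = -104.1199°.
a = sin²(Δφ/2) + cos φ₁ · cos φ₂ · sin²(Δλ/2) = 0.669256.
c = 2·atan2(√a, √(1−a)) = 1.91613 rad → d = 6371·c ≈ 12207.68 km.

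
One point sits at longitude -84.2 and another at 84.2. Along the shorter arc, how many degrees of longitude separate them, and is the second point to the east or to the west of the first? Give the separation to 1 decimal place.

Raw difference: 84.2 − -84.2 = 168.4°.
Normalise into (−180°, 180°]: 168.4° stays 168.4°.
Positive ⇒ the second point lies to the east; separation 168.4°.

168.4° east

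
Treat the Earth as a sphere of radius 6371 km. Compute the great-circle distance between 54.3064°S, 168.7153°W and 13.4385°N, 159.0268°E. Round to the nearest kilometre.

8125 km

Δλ = 159.0268 − -168.7153 = 327.7421°; wrapped into (−180°, 180°]: -32.2579°.
Δφ = 13.4385 − -54.3064 = 67.7449°.
a = sin²(Δφ/2) + cos φ₁ · cos φ₂ · sin²(Δλ/2) = 0.354428.
c = 2·atan2(√a, √(1−a)) = 1.27537 rad → d = 6371·c ≈ 8125.41 km.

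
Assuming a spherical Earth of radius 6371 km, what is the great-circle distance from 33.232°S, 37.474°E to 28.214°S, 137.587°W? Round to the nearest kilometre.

13163 km

Δλ = -137.587 − 37.474 = -175.061°.
Δφ = -28.214 − -33.232 = 5.018°.
a = sin²(Δφ/2) + cos φ₁ · cos φ₂ · sin²(Δλ/2) = 0.737625.
c = 2·atan2(√a, √(1−a)) = 2.06604 rad → d = 6371·c ≈ 13162.77 km.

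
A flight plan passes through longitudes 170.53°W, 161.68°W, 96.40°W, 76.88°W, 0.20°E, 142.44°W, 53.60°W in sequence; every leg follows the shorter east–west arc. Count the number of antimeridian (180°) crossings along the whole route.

Leg 1: -170.53° → -161.68°, shortest Δλ = 8.85° (east) — does not cross 180°.
Leg 2: -161.68° → -96.40°, shortest Δλ = 65.28° (east) — does not cross 180°.
Leg 3: -96.40° → -76.88°, shortest Δλ = 19.52° (east) — does not cross 180°.
Leg 4: -76.88° → +0.20°, shortest Δλ = 77.08° (east) — does not cross 180°.
Leg 5: +0.20° → -142.44°, shortest Δλ = -142.64° (west) — does not cross 180°.
Leg 6: -142.44° → -53.60°, shortest Δλ = 88.84° (east) — does not cross 180°.
Total crossings: 0.

0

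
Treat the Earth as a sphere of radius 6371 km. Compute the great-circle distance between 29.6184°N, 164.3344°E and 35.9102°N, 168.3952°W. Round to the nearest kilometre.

2634 km

Δλ = -168.3952 − 164.3344 = -332.7296°; wrapped into (−180°, 180°]: 27.2704°.
Δφ = 35.9102 − 29.6184 = 6.2918°.
a = sin²(Δφ/2) + cos φ₁ · cos φ₂ · sin²(Δλ/2) = 0.042141.
c = 2·atan2(√a, √(1−a)) = 0.41351 rad → d = 6371·c ≈ 2634.44 km.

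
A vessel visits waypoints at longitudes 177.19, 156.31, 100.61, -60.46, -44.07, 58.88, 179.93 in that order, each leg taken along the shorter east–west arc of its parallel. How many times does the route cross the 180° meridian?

Leg 1: +177.19° → +156.31°, shortest Δλ = -20.88° (west) — does not cross 180°.
Leg 2: +156.31° → +100.61°, shortest Δλ = -55.7° (west) — does not cross 180°.
Leg 3: +100.61° → -60.46°, shortest Δλ = -161.07° (west) — does not cross 180°.
Leg 4: -60.46° → -44.07°, shortest Δλ = 16.39° (east) — does not cross 180°.
Leg 5: -44.07° → +58.88°, shortest Δλ = 102.95° (east) — does not cross 180°.
Leg 6: +58.88° → +179.93°, shortest Δλ = 121.05° (east) — does not cross 180°.
Total crossings: 0.

0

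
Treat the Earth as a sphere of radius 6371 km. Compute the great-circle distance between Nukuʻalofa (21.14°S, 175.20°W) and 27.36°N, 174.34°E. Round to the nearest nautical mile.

2975 nmi

Δλ = 174.34 − -175.20 = 349.54°; wrapped into (−180°, 180°]: -10.46°.
Δφ = 27.36 − -21.14 = 48.50°.
a = sin²(Δφ/2) + cos φ₁ · cos φ₂ · sin²(Δλ/2) = 0.175573.
c = 2·atan2(√a, √(1−a)) = 0.86472 rad → d = 6371·c ≈ 5509.12 km ≈ 2974.69 nmi.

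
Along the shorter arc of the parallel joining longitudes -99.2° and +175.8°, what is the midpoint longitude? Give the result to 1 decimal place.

-141.7°

Signed shortest Δλ from -99.2° to +175.8° is -85.0°.
Midpoint longitude = -99.2° + (-85.0°)/2 = -99.2° − 42.5° = -141.7°.
(The naïve average (-99.2 + +175.8)/2 = 38.3° is on the wrong side of the globe.)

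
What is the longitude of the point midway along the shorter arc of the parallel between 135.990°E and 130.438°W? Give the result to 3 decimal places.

Signed shortest Δλ from +135.990° to -130.438° is +93.572°.
Midpoint longitude = +135.990° + (+93.572°)/2 = +135.990° + 46.786° = +182.776°.
Normalise into (−180°, 180°]: -177.224°.
(The naïve average (+135.990 + -130.438)/2 = 2.776° is on the wrong side of the globe.)

177.224°W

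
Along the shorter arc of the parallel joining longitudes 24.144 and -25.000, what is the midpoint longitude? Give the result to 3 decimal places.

-0.428°

Signed shortest Δλ from +24.144° to -25.000° is -49.144°.
Midpoint longitude = +24.144° + (-49.144°)/2 = +24.144° − 24.572° = -0.428°.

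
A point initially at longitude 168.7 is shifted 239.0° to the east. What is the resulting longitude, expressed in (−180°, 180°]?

+47.7°

Start at +168.7°; shift +239.0° → +407.7°.
+407.7° lies outside (−180°, 180°]; subtract 360° → +47.7°.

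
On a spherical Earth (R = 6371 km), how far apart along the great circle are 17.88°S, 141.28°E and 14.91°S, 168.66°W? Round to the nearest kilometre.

Δλ = -168.66 − 141.28 = -309.94°; wrapped into (−180°, 180°]: 50.06°.
Δφ = -14.91 − -17.88 = 2.97°.
a = sin²(Δφ/2) + cos φ₁ · cos φ₂ · sin²(Δλ/2) = 0.165297.
c = 2·atan2(√a, √(1−a)) = 0.83739 rad → d = 6371·c ≈ 5335.00 km.

5335 km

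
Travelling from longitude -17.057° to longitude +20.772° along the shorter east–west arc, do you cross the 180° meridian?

Signed shortest Δλ = ((20.772 − -17.057 + 180) mod 360) − 180 = 37.829°.
Going east by 37.829° from -17.057° reaches +20.772° without touching 180°.

No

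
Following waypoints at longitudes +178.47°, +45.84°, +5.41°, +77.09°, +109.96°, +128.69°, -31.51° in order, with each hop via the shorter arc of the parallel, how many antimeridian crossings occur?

0

Leg 1: +178.47° → +45.84°, shortest Δλ = -132.63° (west) — does not cross 180°.
Leg 2: +45.84° → +5.41°, shortest Δλ = -40.43° (west) — does not cross 180°.
Leg 3: +5.41° → +77.09°, shortest Δλ = 71.68° (east) — does not cross 180°.
Leg 4: +77.09° → +109.96°, shortest Δλ = 32.87° (east) — does not cross 180°.
Leg 5: +109.96° → +128.69°, shortest Δλ = 18.73° (east) — does not cross 180°.
Leg 6: +128.69° → -31.51°, shortest Δλ = -160.2° (west) — does not cross 180°.
Total crossings: 0.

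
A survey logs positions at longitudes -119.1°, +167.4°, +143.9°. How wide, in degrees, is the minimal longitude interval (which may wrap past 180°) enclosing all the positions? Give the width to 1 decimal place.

97.0°

Sort the longitudes: -119.1°, +143.9°, +167.4°.
Eastward gaps between consecutive values (wrapping around): 263.0°, 23.5°, 73.5°.
Largest gap = 263.0° ⇒ minimal covering band is its complement: 360° − 263.0° = 97.0°.
Band runs from +143.9° eastward to -119.1°, crossing the antimeridian.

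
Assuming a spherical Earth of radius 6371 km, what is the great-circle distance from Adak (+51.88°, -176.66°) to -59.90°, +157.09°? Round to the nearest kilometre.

Δλ = 157.09 − -176.66 = 333.75°; wrapped into (−180°, 180°]: -26.25°.
Δφ = -59.90 − 51.88 = -111.78°.
a = sin²(Δφ/2) + cos φ₁ · cos φ₂ · sin²(Δλ/2) = 0.701485.
c = 2·atan2(√a, √(1−a)) = 1.98556 rad → d = 6371·c ≈ 12649.98 km.

12650 km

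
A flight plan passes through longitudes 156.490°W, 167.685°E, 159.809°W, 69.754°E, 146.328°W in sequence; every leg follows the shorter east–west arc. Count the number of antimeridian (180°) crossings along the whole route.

Leg 1: -156.490° → +167.685°, shortest Δλ = -35.825° (west) — crosses 180°.
Leg 2: +167.685° → -159.809°, shortest Δλ = 32.506° (east) — crosses 180°.
Leg 3: -159.809° → +69.754°, shortest Δλ = -130.437° (west) — crosses 180°.
Leg 4: +69.754° → -146.328°, shortest Δλ = 143.918° (east) — crosses 180°.
Total crossings: 4.

4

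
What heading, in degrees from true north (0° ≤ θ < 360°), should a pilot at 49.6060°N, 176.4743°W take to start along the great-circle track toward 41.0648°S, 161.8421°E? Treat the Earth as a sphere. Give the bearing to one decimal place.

Δλ = 161.8421 − -176.4743 = 338.3164°; wrapped into (−180°, 180°]: -21.6836°.
θ = atan2( sin Δλ · cos φ₂ , cos φ₁ · sin φ₂ − sin φ₁ · cos φ₂ · cos Δλ )
  = atan2(-0.27858, -0.95930) = -163.807° → normalised to [0°, 360°): 196.193°.

196.2°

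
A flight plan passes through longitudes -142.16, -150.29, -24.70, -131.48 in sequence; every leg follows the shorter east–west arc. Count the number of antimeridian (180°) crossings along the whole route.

Leg 1: -142.16° → -150.29°, shortest Δλ = -8.13° (west) — does not cross 180°.
Leg 2: -150.29° → -24.70°, shortest Δλ = 125.59° (east) — does not cross 180°.
Leg 3: -24.70° → -131.48°, shortest Δλ = -106.78° (west) — does not cross 180°.
Total crossings: 0.

0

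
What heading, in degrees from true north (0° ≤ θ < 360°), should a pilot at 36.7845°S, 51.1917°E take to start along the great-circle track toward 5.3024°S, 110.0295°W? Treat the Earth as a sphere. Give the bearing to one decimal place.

Δλ = -110.0295 − 51.1917 = -161.2212°.
θ = atan2( sin Δλ · cos φ₂ , cos φ₁ · sin φ₂ − sin φ₁ · cos φ₂ · cos Δλ )
  = atan2(-0.32054, -0.63852) = -153.343° → normalised to [0°, 360°): 206.657°.

206.7°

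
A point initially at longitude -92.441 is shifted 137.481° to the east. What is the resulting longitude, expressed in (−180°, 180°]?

+45.040°

Start at -92.441°; shift +137.481° → +45.040°.
+45.040° already lies in (−180°, 180°].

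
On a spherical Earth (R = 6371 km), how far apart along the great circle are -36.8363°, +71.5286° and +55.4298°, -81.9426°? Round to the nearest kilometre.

17141 km

Δλ = -81.9426 − 71.5286 = -153.4712°.
Δφ = 55.4298 − -36.8363 = 92.2661°.
a = sin²(Δφ/2) + cos φ₁ · cos φ₂ · sin²(Δλ/2) = 0.949995.
c = 2·atan2(√a, √(1−a)) = 2.69054 rad → d = 6371·c ≈ 17141.43 km.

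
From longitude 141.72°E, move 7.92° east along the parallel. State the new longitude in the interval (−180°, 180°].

Start at +141.72°; shift +7.92° → +149.64°.
+149.64° already lies in (−180°, 180°].

149.64°E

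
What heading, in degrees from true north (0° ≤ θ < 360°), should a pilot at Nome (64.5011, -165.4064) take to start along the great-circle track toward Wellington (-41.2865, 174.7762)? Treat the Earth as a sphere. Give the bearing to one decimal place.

Δλ = 174.7762 − -165.4064 = 340.1826°; wrapped into (−180°, 180°]: -19.8174°.
θ = atan2( sin Δλ · cos φ₂ , cos φ₁ · sin φ₂ − sin φ₁ · cos φ₂ · cos Δλ )
  = atan2(-0.25475, -0.92211) = -164.556° → normalised to [0°, 360°): 195.444°.

195.4°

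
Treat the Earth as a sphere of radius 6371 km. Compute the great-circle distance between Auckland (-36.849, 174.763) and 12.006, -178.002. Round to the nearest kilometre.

Δλ = -178.002 − 174.763 = -352.765°; wrapped into (−180°, 180°]: 7.235°.
Δφ = 12.006 − -36.849 = 48.855°.
a = sin²(Δφ/2) + cos φ₁ · cos φ₂ · sin²(Δλ/2) = 0.174133.
c = 2·atan2(√a, √(1−a)) = 0.86093 rad → d = 6371·c ≈ 5484.96 km.

5485 km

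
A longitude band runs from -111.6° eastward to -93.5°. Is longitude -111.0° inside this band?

Band width going east from -111.6° to -93.5°: ((-93.5 − -111.6) mod 360) = 18.1°.
Offset of -111.0° east of the west edge: ((-111.0 − -111.6) mod 360) = 0.6°.
0.6° ≤ 18.1° ⇒ inside.

Yes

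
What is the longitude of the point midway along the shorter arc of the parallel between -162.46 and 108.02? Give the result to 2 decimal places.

Signed shortest Δλ from -162.46° to +108.02° is -89.52°.
Midpoint longitude = -162.46° + (-89.52°)/2 = -162.46° − 44.76° = -207.22°.
Normalise into (−180°, 180°]: +152.78°.
(The naïve average (-162.46 + +108.02)/2 = -27.22° is on the wrong side of the globe.)

+152.78°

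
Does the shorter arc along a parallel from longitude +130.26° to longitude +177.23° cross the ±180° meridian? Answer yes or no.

Signed shortest Δλ = ((177.23 − 130.26 + 180) mod 360) − 180 = 46.97°.
Going east by 46.97° from +130.26° reaches +177.23° without touching 180°.

No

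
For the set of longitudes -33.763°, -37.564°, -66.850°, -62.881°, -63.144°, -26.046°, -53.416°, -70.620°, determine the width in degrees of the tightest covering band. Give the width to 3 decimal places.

44.574°

Sort the longitudes: -70.620°, -66.850°, -63.144°, -62.881°, -53.416°, -37.564°, -33.763°, -26.046°.
Eastward gaps between consecutive values (wrapping around): 3.770°, 3.706°, 0.263°, 9.465°, 15.852°, 3.801°, 7.717°, 315.426°.
Largest gap = 315.426° ⇒ minimal covering band is its complement: 360° − 315.426° = 44.574°.
Band runs from -70.620° eastward to -26.046°.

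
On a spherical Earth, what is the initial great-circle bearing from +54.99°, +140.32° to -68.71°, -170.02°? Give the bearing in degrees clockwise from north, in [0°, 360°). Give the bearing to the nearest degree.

159°

Δλ = -170.02 − 140.32 = -310.34°; wrapped into (−180°, 180°]: 49.66°.
θ = atan2( sin Δλ · cos φ₂ , cos φ₁ · sin φ₂ − sin φ₁ · cos φ₂ · cos Δλ )
  = atan2(0.27675, -0.72707) = 159.161° → normalised to [0°, 360°): 159.161°.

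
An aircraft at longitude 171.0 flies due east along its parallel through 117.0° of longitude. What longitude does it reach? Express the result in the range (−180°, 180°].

Start at +171.0°; shift +117.0° → +288.0°.
+288.0° lies outside (−180°, 180°]; subtract 360° → -72.0°.

-72.0°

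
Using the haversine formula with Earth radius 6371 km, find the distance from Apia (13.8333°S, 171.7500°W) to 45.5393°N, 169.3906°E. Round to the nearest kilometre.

Δλ = 169.3906 − -171.7500 = 341.1406°; wrapped into (−180°, 180°]: -18.8594°.
Δφ = 45.5393 − -13.8333 = 59.3726°.
a = sin²(Δφ/2) + cos φ₁ · cos φ₂ · sin²(Δλ/2) = 0.263529.
c = 2·atan2(√a, √(1−a)) = 1.07817 rad → d = 6371·c ≈ 6869.02 km.

6869 km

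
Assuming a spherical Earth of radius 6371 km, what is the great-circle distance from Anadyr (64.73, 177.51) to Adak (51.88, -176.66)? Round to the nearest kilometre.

Δλ = -176.66 − 177.51 = -354.17°; wrapped into (−180°, 180°]: 5.83°.
Δφ = 51.88 − 64.73 = -12.85°.
a = sin²(Δφ/2) + cos φ₁ · cos φ₂ · sin²(Δλ/2) = 0.013204.
c = 2·atan2(√a, √(1−a)) = 0.23032 rad → d = 6371·c ≈ 1467.39 km.

1467 km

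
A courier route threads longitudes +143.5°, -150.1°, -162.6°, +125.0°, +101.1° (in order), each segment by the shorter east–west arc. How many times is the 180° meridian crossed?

Leg 1: +143.5° → -150.1°, shortest Δλ = 66.4° (east) — crosses 180°.
Leg 2: -150.1° → -162.6°, shortest Δλ = -12.5° (west) — does not cross 180°.
Leg 3: -162.6° → +125.0°, shortest Δλ = -72.4° (west) — crosses 180°.
Leg 4: +125.0° → +101.1°, shortest Δλ = -23.9° (west) — does not cross 180°.
Total crossings: 2.

2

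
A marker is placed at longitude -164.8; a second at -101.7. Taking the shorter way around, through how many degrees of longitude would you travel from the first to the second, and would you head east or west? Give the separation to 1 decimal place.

Raw difference: -101.7 − -164.8 = 63.1°.
Normalise into (−180°, 180°]: 63.1° stays 63.1°.
Positive ⇒ the second point lies to the east; separation 63.1°.

63.1° east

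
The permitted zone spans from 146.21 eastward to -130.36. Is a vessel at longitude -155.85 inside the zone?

Yes

Band width going east from +146.21° to -130.36°: ((-130.36 − 146.21) mod 360) = 83.43°.
Offset of -155.85° east of the west edge: ((-155.85 − 146.21) mod 360) = 57.94°.
57.94° ≤ 83.43° ⇒ inside.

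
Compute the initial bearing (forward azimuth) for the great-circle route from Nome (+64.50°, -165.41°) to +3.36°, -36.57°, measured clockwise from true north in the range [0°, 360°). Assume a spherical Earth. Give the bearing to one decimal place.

Δλ = -36.57 − -165.41 = 128.84°.
θ = atan2( sin Δλ · cos φ₂ , cos φ₁ · sin φ₂ − sin φ₁ · cos φ₂ · cos Δλ )
  = atan2(0.77756, 0.59031) = 52.795° → normalised to [0°, 360°): 52.795°.

52.8°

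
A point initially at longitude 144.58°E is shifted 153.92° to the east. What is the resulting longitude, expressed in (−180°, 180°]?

61.50°W

Start at +144.58°; shift +153.92° → +298.50°.
+298.50° lies outside (−180°, 180°]; subtract 360° → -61.50°.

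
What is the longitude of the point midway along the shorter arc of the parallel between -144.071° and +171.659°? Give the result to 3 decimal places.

-166.206°

Signed shortest Δλ from -144.071° to +171.659° is -44.270°.
Midpoint longitude = -144.071° + (-44.270°)/2 = -144.071° − 22.135° = -166.206°.
(The naïve average (-144.071 + +171.659)/2 = 13.794° is on the wrong side of the globe.)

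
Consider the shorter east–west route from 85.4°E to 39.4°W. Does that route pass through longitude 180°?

No

Signed shortest Δλ = ((-39.4 − 85.4 + 180) mod 360) − 180 = -124.8°.
Going west by 124.8° from +85.4° reaches -39.4° without touching 180°.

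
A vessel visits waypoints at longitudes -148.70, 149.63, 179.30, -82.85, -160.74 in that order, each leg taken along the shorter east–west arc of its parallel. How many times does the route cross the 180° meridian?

Leg 1: -148.70° → +149.63°, shortest Δλ = -61.67° (west) — crosses 180°.
Leg 2: +149.63° → +179.30°, shortest Δλ = 29.67° (east) — does not cross 180°.
Leg 3: +179.30° → -82.85°, shortest Δλ = 97.85° (east) — crosses 180°.
Leg 4: -82.85° → -160.74°, shortest Δλ = -77.89° (west) — does not cross 180°.
Total crossings: 2.

2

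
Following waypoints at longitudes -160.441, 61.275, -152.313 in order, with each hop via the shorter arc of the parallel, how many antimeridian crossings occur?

Leg 1: -160.441° → +61.275°, shortest Δλ = -138.284° (west) — crosses 180°.
Leg 2: +61.275° → -152.313°, shortest Δλ = 146.412° (east) — crosses 180°.
Total crossings: 2.

2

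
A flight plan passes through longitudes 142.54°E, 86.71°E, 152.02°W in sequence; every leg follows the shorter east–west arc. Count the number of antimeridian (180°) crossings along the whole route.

Leg 1: +142.54° → +86.71°, shortest Δλ = -55.83° (west) — does not cross 180°.
Leg 2: +86.71° → -152.02°, shortest Δλ = 121.27° (east) — crosses 180°.
Total crossings: 1.

1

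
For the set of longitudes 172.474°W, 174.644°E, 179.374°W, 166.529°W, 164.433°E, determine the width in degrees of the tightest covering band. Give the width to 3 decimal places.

29.038°

Sort the longitudes: -179.374°, -172.474°, -166.529°, +164.433°, +174.644°.
Eastward gaps between consecutive values (wrapping around): 6.900°, 5.945°, 330.962°, 10.211°, 5.982°.
Largest gap = 330.962° ⇒ minimal covering band is its complement: 360° − 330.962° = 29.038°.
Band runs from +164.433° eastward to -166.529°, crossing the antimeridian.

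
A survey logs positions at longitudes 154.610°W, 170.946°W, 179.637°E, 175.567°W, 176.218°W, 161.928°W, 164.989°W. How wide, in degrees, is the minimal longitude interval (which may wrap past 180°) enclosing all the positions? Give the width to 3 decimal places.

25.753°

Sort the longitudes: -176.218°, -175.567°, -170.946°, -164.989°, -161.928°, -154.610°, +179.637°.
Eastward gaps between consecutive values (wrapping around): 0.651°, 4.621°, 5.957°, 3.061°, 7.318°, 334.247°, 4.145°.
Largest gap = 334.247° ⇒ minimal covering band is its complement: 360° − 334.247° = 25.753°.
Band runs from +179.637° eastward to -154.610°, crossing the antimeridian.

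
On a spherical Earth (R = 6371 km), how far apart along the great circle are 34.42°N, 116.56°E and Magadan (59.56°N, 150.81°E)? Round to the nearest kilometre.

3738 km

Δλ = 150.81 − 116.56 = 34.25°.
Δφ = 59.56 − 34.42 = 25.14°.
a = sin²(Δφ/2) + cos φ₁ · cos φ₂ · sin²(Δλ/2) = 0.083601.
c = 2·atan2(√a, √(1−a)) = 0.58665 rad → d = 6371·c ≈ 3737.56 km.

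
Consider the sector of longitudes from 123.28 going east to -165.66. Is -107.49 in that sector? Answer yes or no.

Band width going east from +123.28° to -165.66°: ((-165.66 − 123.28) mod 360) = 71.06°.
Offset of -107.49° east of the west edge: ((-107.49 − 123.28) mod 360) = 129.23°.
129.23° > 71.06° ⇒ outside.

No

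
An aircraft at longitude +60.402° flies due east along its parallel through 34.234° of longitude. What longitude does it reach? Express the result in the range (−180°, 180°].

Start at +60.402°; shift +34.234° → +94.636°.
+94.636° already lies in (−180°, 180°].

+94.636°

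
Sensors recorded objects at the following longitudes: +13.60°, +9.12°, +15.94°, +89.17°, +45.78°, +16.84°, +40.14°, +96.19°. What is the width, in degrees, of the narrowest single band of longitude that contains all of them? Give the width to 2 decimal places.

87.07°

Sort the longitudes: +9.12°, +13.60°, +15.94°, +16.84°, +40.14°, +45.78°, +89.17°, +96.19°.
Eastward gaps between consecutive values (wrapping around): 4.48°, 2.34°, 0.90°, 23.30°, 5.64°, 43.39°, 7.02°, 272.93°.
Largest gap = 272.93° ⇒ minimal covering band is its complement: 360° − 272.93° = 87.07°.
Band runs from +9.12° eastward to +96.19°.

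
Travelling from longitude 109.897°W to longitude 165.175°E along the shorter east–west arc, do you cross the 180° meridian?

Yes

Naïve |165.175 − -109.897| = 275.072° > 180°, so the shorter arc goes the other way round — across 180°.
Signed shortest Δλ = ((165.175 − -109.897 + 180) mod 360) − 180 = -84.928°.
Going west by 84.928° from -109.897° passes through 180° before reaching +165.175°.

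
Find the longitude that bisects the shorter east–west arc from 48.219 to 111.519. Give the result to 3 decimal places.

+79.869°

Signed shortest Δλ from +48.219° to +111.519° is +63.300°.
Midpoint longitude = +48.219° + (+63.300°)/2 = +48.219° + 31.650° = +79.869°.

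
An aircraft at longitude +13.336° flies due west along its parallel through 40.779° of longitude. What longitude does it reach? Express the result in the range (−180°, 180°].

-27.443°

Start at +13.336°; shift −40.779° → -27.443°.
-27.443° already lies in (−180°, 180°].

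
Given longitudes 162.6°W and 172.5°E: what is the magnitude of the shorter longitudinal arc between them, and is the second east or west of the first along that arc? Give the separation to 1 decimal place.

Raw difference: 172.5 − -162.6 = 335.1°.
Normalise into (−180°, 180°]: 335.1° − 360° = -24.9°.
Negative ⇒ the second point lies to the west; separation 24.9°.

24.9° west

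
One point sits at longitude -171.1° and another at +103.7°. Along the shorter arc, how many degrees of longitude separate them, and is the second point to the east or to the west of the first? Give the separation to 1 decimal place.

85.2° west

Raw difference: 103.7 − -171.1 = 274.8°.
Normalise into (−180°, 180°]: 274.8° − 360° = -85.2°.
Negative ⇒ the second point lies to the west; separation 85.2°.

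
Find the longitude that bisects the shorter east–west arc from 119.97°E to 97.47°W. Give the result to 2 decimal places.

Signed shortest Δλ from +119.97° to -97.47° is +142.56°.
Midpoint longitude = +119.97° + (+142.56°)/2 = +119.97° + 71.28° = +191.25°.
Normalise into (−180°, 180°]: -168.75°.
(The naïve average (+119.97 + -97.47)/2 = 11.25° is on the wrong side of the globe.)

168.75°W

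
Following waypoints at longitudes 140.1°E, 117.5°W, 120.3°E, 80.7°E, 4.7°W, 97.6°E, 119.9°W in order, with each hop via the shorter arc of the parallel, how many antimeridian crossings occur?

Leg 1: +140.1° → -117.5°, shortest Δλ = 102.4° (east) — crosses 180°.
Leg 2: -117.5° → +120.3°, shortest Δλ = -122.2° (west) — crosses 180°.
Leg 3: +120.3° → +80.7°, shortest Δλ = -39.6° (west) — does not cross 180°.
Leg 4: +80.7° → -4.7°, shortest Δλ = -85.4° (west) — does not cross 180°.
Leg 5: -4.7° → +97.6°, shortest Δλ = 102.3° (east) — does not cross 180°.
Leg 6: +97.6° → -119.9°, shortest Δλ = 142.5° (east) — crosses 180°.
Total crossings: 3.

3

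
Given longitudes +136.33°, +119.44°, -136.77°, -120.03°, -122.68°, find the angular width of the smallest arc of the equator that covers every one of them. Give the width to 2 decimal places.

Sort the longitudes: -136.77°, -122.68°, -120.03°, +119.44°, +136.33°.
Eastward gaps between consecutive values (wrapping around): 14.09°, 2.65°, 239.47°, 16.89°, 86.90°.
Largest gap = 239.47° ⇒ minimal covering band is its complement: 360° − 239.47° = 120.53°.
Band runs from +119.44° eastward to -120.03°, crossing the antimeridian.

120.53°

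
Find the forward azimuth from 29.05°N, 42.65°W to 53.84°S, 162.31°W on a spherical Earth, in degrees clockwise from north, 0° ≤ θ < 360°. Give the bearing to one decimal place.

222.3°

Δλ = -162.31 − -42.65 = -119.66°.
θ = atan2( sin Δλ · cos φ₂ , cos φ₁ · sin φ₂ − sin φ₁ · cos φ₂ · cos Δλ )
  = atan2(-0.51273, -0.56402) = -137.727° → normalised to [0°, 360°): 222.273°.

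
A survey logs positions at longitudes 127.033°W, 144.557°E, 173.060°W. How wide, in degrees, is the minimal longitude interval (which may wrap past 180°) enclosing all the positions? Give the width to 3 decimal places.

88.410°

Sort the longitudes: -173.060°, -127.033°, +144.557°.
Eastward gaps between consecutive values (wrapping around): 46.027°, 271.590°, 42.383°.
Largest gap = 271.590° ⇒ minimal covering band is its complement: 360° − 271.590° = 88.410°.
Band runs from +144.557° eastward to -127.033°, crossing the antimeridian.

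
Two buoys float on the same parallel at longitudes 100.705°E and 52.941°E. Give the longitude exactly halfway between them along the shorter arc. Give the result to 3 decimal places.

76.823°E

Signed shortest Δλ from +100.705° to +52.941° is -47.764°.
Midpoint longitude = +100.705° + (-47.764°)/2 = +100.705° − 23.882° = +76.823°.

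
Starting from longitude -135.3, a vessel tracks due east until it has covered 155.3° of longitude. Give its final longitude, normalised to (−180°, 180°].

+20.0°

Start at -135.3°; shift +155.3° → +20.0°.
+20.0° already lies in (−180°, 180°].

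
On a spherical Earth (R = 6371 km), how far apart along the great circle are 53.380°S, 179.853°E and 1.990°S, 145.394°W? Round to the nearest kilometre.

6541 km

Δλ = -145.394 − 179.853 = -325.247°; wrapped into (−180°, 180°]: 34.753°.
Δφ = -1.990 − -53.380 = 51.390°.
a = sin²(Δφ/2) + cos φ₁ · cos φ₂ · sin²(Δλ/2) = 0.241163.
c = 2·atan2(√a, √(1−a)) = 1.02667 rad → d = 6371·c ≈ 6540.89 km.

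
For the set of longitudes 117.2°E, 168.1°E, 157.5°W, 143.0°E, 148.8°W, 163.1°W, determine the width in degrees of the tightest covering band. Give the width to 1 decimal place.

94.0°

Sort the longitudes: -163.1°, -157.5°, -148.8°, +117.2°, +143.0°, +168.1°.
Eastward gaps between consecutive values (wrapping around): 5.6°, 8.7°, 266.0°, 25.8°, 25.1°, 28.8°.
Largest gap = 266.0° ⇒ minimal covering band is its complement: 360° − 266.0° = 94.0°.
Band runs from +117.2° eastward to -148.8°, crossing the antimeridian.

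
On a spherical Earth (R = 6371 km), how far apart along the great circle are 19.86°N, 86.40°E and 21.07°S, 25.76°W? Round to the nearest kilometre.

Δλ = -25.76 − 86.40 = -112.16°.
Δφ = -21.07 − 19.86 = -40.93°.
a = sin²(Δφ/2) + cos φ₁ · cos φ₂ · sin²(Δλ/2) = 0.726588.
c = 2·atan2(√a, √(1−a)) = 2.04112 rad → d = 6371·c ≈ 13003.98 km.

13004 km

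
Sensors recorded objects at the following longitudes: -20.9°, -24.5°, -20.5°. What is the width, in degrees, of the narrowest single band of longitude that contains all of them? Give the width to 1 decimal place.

4.0°

Sort the longitudes: -24.5°, -20.9°, -20.5°.
Eastward gaps between consecutive values (wrapping around): 3.6°, 0.4°, 356.0°.
Largest gap = 356.0° ⇒ minimal covering band is its complement: 360° − 356.0° = 4.0°.
Band runs from -24.5° eastward to -20.5°.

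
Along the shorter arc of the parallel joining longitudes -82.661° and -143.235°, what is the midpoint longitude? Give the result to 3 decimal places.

Signed shortest Δλ from -82.661° to -143.235° is -60.574°.
Midpoint longitude = -82.661° + (-60.574°)/2 = -82.661° − 30.287° = -112.948°.

-112.948°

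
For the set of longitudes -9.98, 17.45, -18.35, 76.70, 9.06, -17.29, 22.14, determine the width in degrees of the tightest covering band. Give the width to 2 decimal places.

95.05°

Sort the longitudes: -18.35°, -17.29°, -9.98°, +9.06°, +17.45°, +22.14°, +76.70°.
Eastward gaps between consecutive values (wrapping around): 1.06°, 7.31°, 19.04°, 8.39°, 4.69°, 54.56°, 264.95°.
Largest gap = 264.95° ⇒ minimal covering band is its complement: 360° − 264.95° = 95.05°.
Band runs from -18.35° eastward to +76.70°.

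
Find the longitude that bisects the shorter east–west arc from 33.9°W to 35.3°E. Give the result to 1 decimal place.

Signed shortest Δλ from -33.9° to +35.3° is +69.2°.
Midpoint longitude = -33.9° + (+69.2°)/2 = -33.9° + 34.6° = +0.7°.

0.7°E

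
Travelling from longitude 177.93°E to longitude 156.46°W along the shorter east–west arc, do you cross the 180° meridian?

Naïve |-156.46 − 177.93| = 334.39° > 180°, so the shorter arc goes the other way round — across 180°.
Signed shortest Δλ = ((-156.46 − 177.93 + 180) mod 360) − 180 = 25.61°.
Going east by 25.61° from +177.93° passes through 180° before reaching -156.46°.

Yes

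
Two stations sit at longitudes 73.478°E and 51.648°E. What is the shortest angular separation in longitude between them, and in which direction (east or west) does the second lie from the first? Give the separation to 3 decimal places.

Raw difference: 51.648 − 73.478 = -21.83°.
Normalise into (−180°, 180°]: -21.83° stays -21.83°.
Negative ⇒ the second point lies to the west; separation 21.830°.

21.830° west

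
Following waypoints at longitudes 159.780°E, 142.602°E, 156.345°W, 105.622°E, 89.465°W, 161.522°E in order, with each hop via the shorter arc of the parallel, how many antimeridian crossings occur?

4

Leg 1: +159.780° → +142.602°, shortest Δλ = -17.178° (west) — does not cross 180°.
Leg 2: +142.602° → -156.345°, shortest Δλ = 61.053° (east) — crosses 180°.
Leg 3: -156.345° → +105.622°, shortest Δλ = -98.033° (west) — crosses 180°.
Leg 4: +105.622° → -89.465°, shortest Δλ = 164.913° (east) — crosses 180°.
Leg 5: -89.465° → +161.522°, shortest Δλ = -109.013° (west) — crosses 180°.
Total crossings: 4.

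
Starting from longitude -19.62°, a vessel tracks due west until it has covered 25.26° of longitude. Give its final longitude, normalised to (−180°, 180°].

-44.88°

Start at -19.62°; shift −25.26° → -44.88°.
-44.88° already lies in (−180°, 180°].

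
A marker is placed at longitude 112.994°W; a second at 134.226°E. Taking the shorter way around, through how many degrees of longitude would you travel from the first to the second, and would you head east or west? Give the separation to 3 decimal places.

Raw difference: 134.226 − -112.994 = 247.22°.
Normalise into (−180°, 180°]: 247.22° − 360° = -112.78°.
Negative ⇒ the second point lies to the west; separation 112.780°.

112.780° west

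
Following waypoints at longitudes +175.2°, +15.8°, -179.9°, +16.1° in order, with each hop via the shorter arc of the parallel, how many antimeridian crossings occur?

2

Leg 1: +175.2° → +15.8°, shortest Δλ = -159.4° (west) — does not cross 180°.
Leg 2: +15.8° → -179.9°, shortest Δλ = 164.3° (east) — crosses 180°.
Leg 3: -179.9° → +16.1°, shortest Δλ = -164.0° (west) — crosses 180°.
Total crossings: 2.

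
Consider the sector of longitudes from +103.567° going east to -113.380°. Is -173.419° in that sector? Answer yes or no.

Yes

Band width going east from +103.567° to -113.380°: ((-113.380 − 103.567) mod 360) = 143.053°.
Offset of -173.419° east of the west edge: ((-173.419 − 103.567) mod 360) = 83.014°.
83.014° ≤ 143.053° ⇒ inside.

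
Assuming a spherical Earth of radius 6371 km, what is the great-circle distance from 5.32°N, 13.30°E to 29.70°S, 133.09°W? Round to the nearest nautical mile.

8407 nmi

Δλ = -133.09 − 13.30 = -146.39°.
Δφ = -29.70 − 5.32 = -35.02°.
a = sin²(Δφ/2) + cos φ₁ · cos φ₂ · sin²(Δλ/2) = 0.883120.
c = 2·atan2(√a, √(1−a)) = 2.44376 rad → d = 6371·c ≈ 15569.22 km ≈ 8406.71 nmi.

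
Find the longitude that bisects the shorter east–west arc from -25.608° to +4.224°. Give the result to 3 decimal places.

Signed shortest Δλ from -25.608° to +4.224° is +29.832°.
Midpoint longitude = -25.608° + (+29.832°)/2 = -25.608° + 14.916° = -10.692°.

-10.692°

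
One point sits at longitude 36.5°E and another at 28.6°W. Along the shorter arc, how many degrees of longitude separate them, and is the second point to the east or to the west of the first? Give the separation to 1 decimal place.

Raw difference: -28.6 − 36.5 = -65.1°.
Normalise into (−180°, 180°]: -65.1° stays -65.1°.
Negative ⇒ the second point lies to the west; separation 65.1°.

65.1° west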